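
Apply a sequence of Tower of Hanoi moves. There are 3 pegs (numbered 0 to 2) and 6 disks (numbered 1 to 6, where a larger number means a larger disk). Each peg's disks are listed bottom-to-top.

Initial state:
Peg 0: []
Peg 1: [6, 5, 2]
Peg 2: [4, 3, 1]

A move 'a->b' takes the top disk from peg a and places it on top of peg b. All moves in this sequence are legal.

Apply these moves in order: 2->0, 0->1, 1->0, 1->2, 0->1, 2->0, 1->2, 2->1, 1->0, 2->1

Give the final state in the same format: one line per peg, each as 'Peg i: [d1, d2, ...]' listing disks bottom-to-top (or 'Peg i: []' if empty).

After move 1 (2->0):
Peg 0: [1]
Peg 1: [6, 5, 2]
Peg 2: [4, 3]

After move 2 (0->1):
Peg 0: []
Peg 1: [6, 5, 2, 1]
Peg 2: [4, 3]

After move 3 (1->0):
Peg 0: [1]
Peg 1: [6, 5, 2]
Peg 2: [4, 3]

After move 4 (1->2):
Peg 0: [1]
Peg 1: [6, 5]
Peg 2: [4, 3, 2]

After move 5 (0->1):
Peg 0: []
Peg 1: [6, 5, 1]
Peg 2: [4, 3, 2]

After move 6 (2->0):
Peg 0: [2]
Peg 1: [6, 5, 1]
Peg 2: [4, 3]

After move 7 (1->2):
Peg 0: [2]
Peg 1: [6, 5]
Peg 2: [4, 3, 1]

After move 8 (2->1):
Peg 0: [2]
Peg 1: [6, 5, 1]
Peg 2: [4, 3]

After move 9 (1->0):
Peg 0: [2, 1]
Peg 1: [6, 5]
Peg 2: [4, 3]

After move 10 (2->1):
Peg 0: [2, 1]
Peg 1: [6, 5, 3]
Peg 2: [4]

Answer: Peg 0: [2, 1]
Peg 1: [6, 5, 3]
Peg 2: [4]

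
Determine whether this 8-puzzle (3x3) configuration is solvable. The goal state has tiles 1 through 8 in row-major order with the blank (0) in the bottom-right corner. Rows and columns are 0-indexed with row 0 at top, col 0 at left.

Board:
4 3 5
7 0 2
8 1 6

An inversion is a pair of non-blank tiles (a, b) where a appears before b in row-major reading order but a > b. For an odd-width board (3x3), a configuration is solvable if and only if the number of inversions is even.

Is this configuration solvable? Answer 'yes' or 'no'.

Inversions (pairs i<j in row-major order where tile[i] > tile[j] > 0): 13
13 is odd, so the puzzle is not solvable.

Answer: no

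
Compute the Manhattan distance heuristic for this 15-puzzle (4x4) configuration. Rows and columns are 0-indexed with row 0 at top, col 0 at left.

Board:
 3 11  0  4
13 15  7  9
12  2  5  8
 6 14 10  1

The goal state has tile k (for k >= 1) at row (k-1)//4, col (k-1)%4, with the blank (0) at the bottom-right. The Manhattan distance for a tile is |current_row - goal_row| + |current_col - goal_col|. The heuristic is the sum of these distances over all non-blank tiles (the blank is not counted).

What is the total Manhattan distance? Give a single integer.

Answer: 34

Derivation:
Tile 3: at (0,0), goal (0,2), distance |0-0|+|0-2| = 2
Tile 11: at (0,1), goal (2,2), distance |0-2|+|1-2| = 3
Tile 4: at (0,3), goal (0,3), distance |0-0|+|3-3| = 0
Tile 13: at (1,0), goal (3,0), distance |1-3|+|0-0| = 2
Tile 15: at (1,1), goal (3,2), distance |1-3|+|1-2| = 3
Tile 7: at (1,2), goal (1,2), distance |1-1|+|2-2| = 0
Tile 9: at (1,3), goal (2,0), distance |1-2|+|3-0| = 4
Tile 12: at (2,0), goal (2,3), distance |2-2|+|0-3| = 3
Tile 2: at (2,1), goal (0,1), distance |2-0|+|1-1| = 2
Tile 5: at (2,2), goal (1,0), distance |2-1|+|2-0| = 3
Tile 8: at (2,3), goal (1,3), distance |2-1|+|3-3| = 1
Tile 6: at (3,0), goal (1,1), distance |3-1|+|0-1| = 3
Tile 14: at (3,1), goal (3,1), distance |3-3|+|1-1| = 0
Tile 10: at (3,2), goal (2,1), distance |3-2|+|2-1| = 2
Tile 1: at (3,3), goal (0,0), distance |3-0|+|3-0| = 6
Sum: 2 + 3 + 0 + 2 + 3 + 0 + 4 + 3 + 2 + 3 + 1 + 3 + 0 + 2 + 6 = 34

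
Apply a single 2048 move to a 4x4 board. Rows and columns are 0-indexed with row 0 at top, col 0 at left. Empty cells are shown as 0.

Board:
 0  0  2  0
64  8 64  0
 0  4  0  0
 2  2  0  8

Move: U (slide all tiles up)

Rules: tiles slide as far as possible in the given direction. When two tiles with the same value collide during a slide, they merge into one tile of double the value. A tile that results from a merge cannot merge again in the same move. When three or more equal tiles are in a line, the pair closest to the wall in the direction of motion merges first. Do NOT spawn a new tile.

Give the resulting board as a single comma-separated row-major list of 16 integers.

Answer: 64, 8, 2, 8, 2, 4, 64, 0, 0, 2, 0, 0, 0, 0, 0, 0

Derivation:
Slide up:
col 0: [0, 64, 0, 2] -> [64, 2, 0, 0]
col 1: [0, 8, 4, 2] -> [8, 4, 2, 0]
col 2: [2, 64, 0, 0] -> [2, 64, 0, 0]
col 3: [0, 0, 0, 8] -> [8, 0, 0, 0]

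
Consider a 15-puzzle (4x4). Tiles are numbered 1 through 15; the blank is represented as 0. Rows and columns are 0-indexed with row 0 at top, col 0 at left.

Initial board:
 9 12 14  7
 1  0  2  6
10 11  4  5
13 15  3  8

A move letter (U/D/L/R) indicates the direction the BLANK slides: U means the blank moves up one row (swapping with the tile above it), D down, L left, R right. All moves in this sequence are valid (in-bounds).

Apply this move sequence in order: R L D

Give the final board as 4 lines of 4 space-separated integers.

After move 1 (R):
 9 12 14  7
 1  2  0  6
10 11  4  5
13 15  3  8

After move 2 (L):
 9 12 14  7
 1  0  2  6
10 11  4  5
13 15  3  8

After move 3 (D):
 9 12 14  7
 1 11  2  6
10  0  4  5
13 15  3  8

Answer:  9 12 14  7
 1 11  2  6
10  0  4  5
13 15  3  8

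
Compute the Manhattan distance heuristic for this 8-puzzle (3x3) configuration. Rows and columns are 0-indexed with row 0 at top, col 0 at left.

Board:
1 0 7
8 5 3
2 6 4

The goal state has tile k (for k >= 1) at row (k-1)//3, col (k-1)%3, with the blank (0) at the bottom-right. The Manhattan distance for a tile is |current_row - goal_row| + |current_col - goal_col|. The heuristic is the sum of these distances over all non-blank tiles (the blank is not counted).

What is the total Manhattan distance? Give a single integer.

Answer: 15

Derivation:
Tile 1: at (0,0), goal (0,0), distance |0-0|+|0-0| = 0
Tile 7: at (0,2), goal (2,0), distance |0-2|+|2-0| = 4
Tile 8: at (1,0), goal (2,1), distance |1-2|+|0-1| = 2
Tile 5: at (1,1), goal (1,1), distance |1-1|+|1-1| = 0
Tile 3: at (1,2), goal (0,2), distance |1-0|+|2-2| = 1
Tile 2: at (2,0), goal (0,1), distance |2-0|+|0-1| = 3
Tile 6: at (2,1), goal (1,2), distance |2-1|+|1-2| = 2
Tile 4: at (2,2), goal (1,0), distance |2-1|+|2-0| = 3
Sum: 0 + 4 + 2 + 0 + 1 + 3 + 2 + 3 = 15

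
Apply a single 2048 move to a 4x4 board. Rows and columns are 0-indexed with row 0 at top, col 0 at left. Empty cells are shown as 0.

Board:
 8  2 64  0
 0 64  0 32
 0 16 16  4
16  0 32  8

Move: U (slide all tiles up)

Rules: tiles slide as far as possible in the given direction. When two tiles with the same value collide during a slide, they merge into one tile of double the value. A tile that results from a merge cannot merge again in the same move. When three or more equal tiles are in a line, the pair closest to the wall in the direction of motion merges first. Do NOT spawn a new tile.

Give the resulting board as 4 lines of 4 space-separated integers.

Slide up:
col 0: [8, 0, 0, 16] -> [8, 16, 0, 0]
col 1: [2, 64, 16, 0] -> [2, 64, 16, 0]
col 2: [64, 0, 16, 32] -> [64, 16, 32, 0]
col 3: [0, 32, 4, 8] -> [32, 4, 8, 0]

Answer:  8  2 64 32
16 64 16  4
 0 16 32  8
 0  0  0  0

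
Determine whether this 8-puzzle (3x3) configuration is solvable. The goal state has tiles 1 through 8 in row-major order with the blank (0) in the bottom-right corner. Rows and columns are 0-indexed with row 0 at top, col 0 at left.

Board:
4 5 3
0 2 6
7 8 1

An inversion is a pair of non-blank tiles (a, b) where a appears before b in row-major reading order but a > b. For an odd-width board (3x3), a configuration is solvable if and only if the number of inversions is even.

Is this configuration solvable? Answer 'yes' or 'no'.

Answer: yes

Derivation:
Inversions (pairs i<j in row-major order where tile[i] > tile[j] > 0): 12
12 is even, so the puzzle is solvable.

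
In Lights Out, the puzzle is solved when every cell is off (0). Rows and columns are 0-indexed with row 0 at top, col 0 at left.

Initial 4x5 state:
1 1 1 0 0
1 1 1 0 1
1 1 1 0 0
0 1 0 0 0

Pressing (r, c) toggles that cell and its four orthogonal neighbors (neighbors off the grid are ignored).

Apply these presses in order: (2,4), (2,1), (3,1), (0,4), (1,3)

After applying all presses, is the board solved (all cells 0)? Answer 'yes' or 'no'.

Answer: no

Derivation:
After press 1 at (2,4):
1 1 1 0 0
1 1 1 0 0
1 1 1 1 1
0 1 0 0 1

After press 2 at (2,1):
1 1 1 0 0
1 0 1 0 0
0 0 0 1 1
0 0 0 0 1

After press 3 at (3,1):
1 1 1 0 0
1 0 1 0 0
0 1 0 1 1
1 1 1 0 1

After press 4 at (0,4):
1 1 1 1 1
1 0 1 0 1
0 1 0 1 1
1 1 1 0 1

After press 5 at (1,3):
1 1 1 0 1
1 0 0 1 0
0 1 0 0 1
1 1 1 0 1

Lights still on: 12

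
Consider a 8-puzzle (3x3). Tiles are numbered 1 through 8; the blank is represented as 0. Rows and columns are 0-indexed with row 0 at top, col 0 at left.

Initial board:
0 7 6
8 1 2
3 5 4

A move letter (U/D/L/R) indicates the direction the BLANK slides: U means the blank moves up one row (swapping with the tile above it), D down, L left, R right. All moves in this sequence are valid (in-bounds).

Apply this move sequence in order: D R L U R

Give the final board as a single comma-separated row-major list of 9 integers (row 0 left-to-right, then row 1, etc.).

After move 1 (D):
8 7 6
0 1 2
3 5 4

After move 2 (R):
8 7 6
1 0 2
3 5 4

After move 3 (L):
8 7 6
0 1 2
3 5 4

After move 4 (U):
0 7 6
8 1 2
3 5 4

After move 5 (R):
7 0 6
8 1 2
3 5 4

Answer: 7, 0, 6, 8, 1, 2, 3, 5, 4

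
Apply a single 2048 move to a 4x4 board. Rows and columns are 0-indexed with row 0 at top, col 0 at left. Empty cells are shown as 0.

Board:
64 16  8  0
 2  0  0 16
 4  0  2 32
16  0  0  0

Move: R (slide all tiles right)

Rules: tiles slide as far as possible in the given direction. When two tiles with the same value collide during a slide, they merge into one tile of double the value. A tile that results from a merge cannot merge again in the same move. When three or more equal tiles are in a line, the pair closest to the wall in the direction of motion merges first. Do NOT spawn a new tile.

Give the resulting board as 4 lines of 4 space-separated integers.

Answer:  0 64 16  8
 0  0  2 16
 0  4  2 32
 0  0  0 16

Derivation:
Slide right:
row 0: [64, 16, 8, 0] -> [0, 64, 16, 8]
row 1: [2, 0, 0, 16] -> [0, 0, 2, 16]
row 2: [4, 0, 2, 32] -> [0, 4, 2, 32]
row 3: [16, 0, 0, 0] -> [0, 0, 0, 16]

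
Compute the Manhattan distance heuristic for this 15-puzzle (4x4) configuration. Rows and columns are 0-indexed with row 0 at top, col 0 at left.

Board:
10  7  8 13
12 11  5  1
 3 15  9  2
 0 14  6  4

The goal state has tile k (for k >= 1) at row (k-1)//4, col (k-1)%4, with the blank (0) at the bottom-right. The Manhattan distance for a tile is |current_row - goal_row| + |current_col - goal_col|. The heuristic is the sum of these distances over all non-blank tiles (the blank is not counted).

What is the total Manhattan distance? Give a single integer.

Answer: 43

Derivation:
Tile 10: (0,0)->(2,1) = 3
Tile 7: (0,1)->(1,2) = 2
Tile 8: (0,2)->(1,3) = 2
Tile 13: (0,3)->(3,0) = 6
Tile 12: (1,0)->(2,3) = 4
Tile 11: (1,1)->(2,2) = 2
Tile 5: (1,2)->(1,0) = 2
Tile 1: (1,3)->(0,0) = 4
Tile 3: (2,0)->(0,2) = 4
Tile 15: (2,1)->(3,2) = 2
Tile 9: (2,2)->(2,0) = 2
Tile 2: (2,3)->(0,1) = 4
Tile 14: (3,1)->(3,1) = 0
Tile 6: (3,2)->(1,1) = 3
Tile 4: (3,3)->(0,3) = 3
Sum: 3 + 2 + 2 + 6 + 4 + 2 + 2 + 4 + 4 + 2 + 2 + 4 + 0 + 3 + 3 = 43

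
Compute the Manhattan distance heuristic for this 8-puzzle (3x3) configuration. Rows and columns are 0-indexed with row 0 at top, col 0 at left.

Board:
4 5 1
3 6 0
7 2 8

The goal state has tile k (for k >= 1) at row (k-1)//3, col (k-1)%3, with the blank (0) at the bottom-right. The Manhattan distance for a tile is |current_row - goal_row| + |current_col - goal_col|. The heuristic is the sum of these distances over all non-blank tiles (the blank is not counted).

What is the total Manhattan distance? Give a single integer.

Tile 4: (0,0)->(1,0) = 1
Tile 5: (0,1)->(1,1) = 1
Tile 1: (0,2)->(0,0) = 2
Tile 3: (1,0)->(0,2) = 3
Tile 6: (1,1)->(1,2) = 1
Tile 7: (2,0)->(2,0) = 0
Tile 2: (2,1)->(0,1) = 2
Tile 8: (2,2)->(2,1) = 1
Sum: 1 + 1 + 2 + 3 + 1 + 0 + 2 + 1 = 11

Answer: 11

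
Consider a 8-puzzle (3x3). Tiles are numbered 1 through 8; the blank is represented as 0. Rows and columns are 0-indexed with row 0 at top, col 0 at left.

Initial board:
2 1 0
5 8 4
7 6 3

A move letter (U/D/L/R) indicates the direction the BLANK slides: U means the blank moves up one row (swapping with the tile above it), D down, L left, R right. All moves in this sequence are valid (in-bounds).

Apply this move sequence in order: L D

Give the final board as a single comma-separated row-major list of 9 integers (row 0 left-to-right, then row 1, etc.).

After move 1 (L):
2 0 1
5 8 4
7 6 3

After move 2 (D):
2 8 1
5 0 4
7 6 3

Answer: 2, 8, 1, 5, 0, 4, 7, 6, 3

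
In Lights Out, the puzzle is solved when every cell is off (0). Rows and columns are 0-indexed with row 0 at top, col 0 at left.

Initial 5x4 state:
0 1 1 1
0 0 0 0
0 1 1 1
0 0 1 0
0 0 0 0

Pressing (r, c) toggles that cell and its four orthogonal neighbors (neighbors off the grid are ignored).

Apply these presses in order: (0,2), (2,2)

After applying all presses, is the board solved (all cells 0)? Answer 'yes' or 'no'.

Answer: yes

Derivation:
After press 1 at (0,2):
0 0 0 0
0 0 1 0
0 1 1 1
0 0 1 0
0 0 0 0

After press 2 at (2,2):
0 0 0 0
0 0 0 0
0 0 0 0
0 0 0 0
0 0 0 0

Lights still on: 0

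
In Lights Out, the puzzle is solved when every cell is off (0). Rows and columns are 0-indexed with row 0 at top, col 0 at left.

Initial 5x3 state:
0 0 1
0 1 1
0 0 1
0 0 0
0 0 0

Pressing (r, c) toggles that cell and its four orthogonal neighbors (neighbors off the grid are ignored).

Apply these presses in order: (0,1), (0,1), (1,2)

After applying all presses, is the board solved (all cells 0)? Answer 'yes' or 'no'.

After press 1 at (0,1):
1 1 0
0 0 1
0 0 1
0 0 0
0 0 0

After press 2 at (0,1):
0 0 1
0 1 1
0 0 1
0 0 0
0 0 0

After press 3 at (1,2):
0 0 0
0 0 0
0 0 0
0 0 0
0 0 0

Lights still on: 0

Answer: yes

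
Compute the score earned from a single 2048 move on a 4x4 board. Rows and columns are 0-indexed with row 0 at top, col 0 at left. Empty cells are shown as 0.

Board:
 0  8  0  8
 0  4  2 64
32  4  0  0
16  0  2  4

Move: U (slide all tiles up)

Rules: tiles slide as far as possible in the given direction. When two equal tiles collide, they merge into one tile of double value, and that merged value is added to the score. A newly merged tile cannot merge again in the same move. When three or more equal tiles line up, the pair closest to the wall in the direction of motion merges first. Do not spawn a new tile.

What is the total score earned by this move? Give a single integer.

Slide up:
col 0: [0, 0, 32, 16] -> [32, 16, 0, 0]  score +0 (running 0)
col 1: [8, 4, 4, 0] -> [8, 8, 0, 0]  score +8 (running 8)
col 2: [0, 2, 0, 2] -> [4, 0, 0, 0]  score +4 (running 12)
col 3: [8, 64, 0, 4] -> [8, 64, 4, 0]  score +0 (running 12)
Board after move:
32  8  4  8
16  8  0 64
 0  0  0  4
 0  0  0  0

Answer: 12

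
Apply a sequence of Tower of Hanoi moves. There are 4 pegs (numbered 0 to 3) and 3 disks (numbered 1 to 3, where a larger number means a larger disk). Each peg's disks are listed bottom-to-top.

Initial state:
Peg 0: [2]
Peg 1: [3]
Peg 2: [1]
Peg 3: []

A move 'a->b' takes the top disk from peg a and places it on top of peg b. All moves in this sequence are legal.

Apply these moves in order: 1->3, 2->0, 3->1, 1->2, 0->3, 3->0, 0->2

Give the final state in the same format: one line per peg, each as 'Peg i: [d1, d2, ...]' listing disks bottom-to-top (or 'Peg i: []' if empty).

After move 1 (1->3):
Peg 0: [2]
Peg 1: []
Peg 2: [1]
Peg 3: [3]

After move 2 (2->0):
Peg 0: [2, 1]
Peg 1: []
Peg 2: []
Peg 3: [3]

After move 3 (3->1):
Peg 0: [2, 1]
Peg 1: [3]
Peg 2: []
Peg 3: []

After move 4 (1->2):
Peg 0: [2, 1]
Peg 1: []
Peg 2: [3]
Peg 3: []

After move 5 (0->3):
Peg 0: [2]
Peg 1: []
Peg 2: [3]
Peg 3: [1]

After move 6 (3->0):
Peg 0: [2, 1]
Peg 1: []
Peg 2: [3]
Peg 3: []

After move 7 (0->2):
Peg 0: [2]
Peg 1: []
Peg 2: [3, 1]
Peg 3: []

Answer: Peg 0: [2]
Peg 1: []
Peg 2: [3, 1]
Peg 3: []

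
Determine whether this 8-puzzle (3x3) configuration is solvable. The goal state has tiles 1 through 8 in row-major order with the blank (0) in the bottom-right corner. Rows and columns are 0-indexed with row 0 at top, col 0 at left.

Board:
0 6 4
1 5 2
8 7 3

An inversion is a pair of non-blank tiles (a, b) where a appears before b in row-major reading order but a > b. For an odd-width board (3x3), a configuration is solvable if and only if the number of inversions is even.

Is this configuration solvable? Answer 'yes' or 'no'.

Answer: no

Derivation:
Inversions (pairs i<j in row-major order where tile[i] > tile[j] > 0): 13
13 is odd, so the puzzle is not solvable.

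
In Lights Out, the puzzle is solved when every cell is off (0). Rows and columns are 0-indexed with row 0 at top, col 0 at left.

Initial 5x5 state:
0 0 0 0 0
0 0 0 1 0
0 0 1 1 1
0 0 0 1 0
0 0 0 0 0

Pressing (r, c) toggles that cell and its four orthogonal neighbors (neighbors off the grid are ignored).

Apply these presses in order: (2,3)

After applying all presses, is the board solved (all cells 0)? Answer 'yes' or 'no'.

After press 1 at (2,3):
0 0 0 0 0
0 0 0 0 0
0 0 0 0 0
0 0 0 0 0
0 0 0 0 0

Lights still on: 0

Answer: yes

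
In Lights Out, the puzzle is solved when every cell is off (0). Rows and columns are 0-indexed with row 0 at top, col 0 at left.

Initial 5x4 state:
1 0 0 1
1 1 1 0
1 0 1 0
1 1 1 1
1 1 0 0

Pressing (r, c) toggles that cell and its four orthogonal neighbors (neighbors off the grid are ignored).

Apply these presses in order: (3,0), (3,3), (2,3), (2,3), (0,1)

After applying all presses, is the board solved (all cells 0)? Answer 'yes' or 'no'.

After press 1 at (3,0):
1 0 0 1
1 1 1 0
0 0 1 0
0 0 1 1
0 1 0 0

After press 2 at (3,3):
1 0 0 1
1 1 1 0
0 0 1 1
0 0 0 0
0 1 0 1

After press 3 at (2,3):
1 0 0 1
1 1 1 1
0 0 0 0
0 0 0 1
0 1 0 1

After press 4 at (2,3):
1 0 0 1
1 1 1 0
0 0 1 1
0 0 0 0
0 1 0 1

After press 5 at (0,1):
0 1 1 1
1 0 1 0
0 0 1 1
0 0 0 0
0 1 0 1

Lights still on: 9

Answer: no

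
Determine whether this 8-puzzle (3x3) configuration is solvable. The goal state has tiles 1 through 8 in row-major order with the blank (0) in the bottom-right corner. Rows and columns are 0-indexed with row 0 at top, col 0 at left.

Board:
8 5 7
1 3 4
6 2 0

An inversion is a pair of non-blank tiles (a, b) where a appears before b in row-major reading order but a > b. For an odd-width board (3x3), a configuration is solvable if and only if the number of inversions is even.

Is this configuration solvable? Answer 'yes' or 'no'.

Inversions (pairs i<j in row-major order where tile[i] > tile[j] > 0): 19
19 is odd, so the puzzle is not solvable.

Answer: no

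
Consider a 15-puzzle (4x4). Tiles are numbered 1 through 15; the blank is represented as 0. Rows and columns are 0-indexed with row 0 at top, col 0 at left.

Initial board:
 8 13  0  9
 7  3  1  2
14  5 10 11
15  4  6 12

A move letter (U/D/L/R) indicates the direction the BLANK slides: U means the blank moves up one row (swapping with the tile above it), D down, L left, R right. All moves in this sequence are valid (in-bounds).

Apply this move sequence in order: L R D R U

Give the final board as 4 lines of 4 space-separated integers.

Answer:  8 13  1  0
 7  3  2  9
14  5 10 11
15  4  6 12

Derivation:
After move 1 (L):
 8  0 13  9
 7  3  1  2
14  5 10 11
15  4  6 12

After move 2 (R):
 8 13  0  9
 7  3  1  2
14  5 10 11
15  4  6 12

After move 3 (D):
 8 13  1  9
 7  3  0  2
14  5 10 11
15  4  6 12

After move 4 (R):
 8 13  1  9
 7  3  2  0
14  5 10 11
15  4  6 12

After move 5 (U):
 8 13  1  0
 7  3  2  9
14  5 10 11
15  4  6 12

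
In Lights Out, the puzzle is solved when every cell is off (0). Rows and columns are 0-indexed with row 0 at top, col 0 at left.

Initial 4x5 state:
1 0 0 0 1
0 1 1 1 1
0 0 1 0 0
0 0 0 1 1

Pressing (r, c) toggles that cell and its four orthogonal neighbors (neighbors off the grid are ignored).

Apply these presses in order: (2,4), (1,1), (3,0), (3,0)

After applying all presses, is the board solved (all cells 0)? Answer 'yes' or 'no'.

After press 1 at (2,4):
1 0 0 0 1
0 1 1 1 0
0 0 1 1 1
0 0 0 1 0

After press 2 at (1,1):
1 1 0 0 1
1 0 0 1 0
0 1 1 1 1
0 0 0 1 0

After press 3 at (3,0):
1 1 0 0 1
1 0 0 1 0
1 1 1 1 1
1 1 0 1 0

After press 4 at (3,0):
1 1 0 0 1
1 0 0 1 0
0 1 1 1 1
0 0 0 1 0

Lights still on: 10

Answer: no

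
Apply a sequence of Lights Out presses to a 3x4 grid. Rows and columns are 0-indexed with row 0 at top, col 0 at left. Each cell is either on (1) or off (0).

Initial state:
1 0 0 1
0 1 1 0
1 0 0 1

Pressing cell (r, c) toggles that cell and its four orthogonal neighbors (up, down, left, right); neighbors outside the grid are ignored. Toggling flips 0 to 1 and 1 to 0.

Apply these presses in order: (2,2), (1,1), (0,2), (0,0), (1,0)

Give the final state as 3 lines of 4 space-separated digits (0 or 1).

Answer: 1 1 1 0
1 1 0 0
0 0 1 0

Derivation:
After press 1 at (2,2):
1 0 0 1
0 1 0 0
1 1 1 0

After press 2 at (1,1):
1 1 0 1
1 0 1 0
1 0 1 0

After press 3 at (0,2):
1 0 1 0
1 0 0 0
1 0 1 0

After press 4 at (0,0):
0 1 1 0
0 0 0 0
1 0 1 0

After press 5 at (1,0):
1 1 1 0
1 1 0 0
0 0 1 0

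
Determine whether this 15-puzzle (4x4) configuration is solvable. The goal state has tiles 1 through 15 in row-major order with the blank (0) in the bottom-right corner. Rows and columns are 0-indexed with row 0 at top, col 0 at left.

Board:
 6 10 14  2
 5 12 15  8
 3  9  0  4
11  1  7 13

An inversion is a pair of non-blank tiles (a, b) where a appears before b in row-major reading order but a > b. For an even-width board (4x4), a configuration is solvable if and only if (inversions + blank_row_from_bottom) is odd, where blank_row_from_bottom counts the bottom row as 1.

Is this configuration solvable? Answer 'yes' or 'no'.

Inversions: 54
Blank is in row 2 (0-indexed from top), which is row 2 counting from the bottom (bottom = 1).
54 + 2 = 56, which is even, so the puzzle is not solvable.

Answer: no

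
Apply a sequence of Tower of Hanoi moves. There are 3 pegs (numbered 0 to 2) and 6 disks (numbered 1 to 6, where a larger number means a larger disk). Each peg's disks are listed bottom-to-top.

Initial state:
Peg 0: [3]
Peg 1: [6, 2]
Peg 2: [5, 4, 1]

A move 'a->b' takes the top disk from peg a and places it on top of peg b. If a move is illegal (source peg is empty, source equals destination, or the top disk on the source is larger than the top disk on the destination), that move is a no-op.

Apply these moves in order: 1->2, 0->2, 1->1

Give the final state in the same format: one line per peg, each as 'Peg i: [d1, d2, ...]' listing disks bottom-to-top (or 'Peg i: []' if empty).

Answer: Peg 0: [3]
Peg 1: [6, 2]
Peg 2: [5, 4, 1]

Derivation:
After move 1 (1->2):
Peg 0: [3]
Peg 1: [6, 2]
Peg 2: [5, 4, 1]

After move 2 (0->2):
Peg 0: [3]
Peg 1: [6, 2]
Peg 2: [5, 4, 1]

After move 3 (1->1):
Peg 0: [3]
Peg 1: [6, 2]
Peg 2: [5, 4, 1]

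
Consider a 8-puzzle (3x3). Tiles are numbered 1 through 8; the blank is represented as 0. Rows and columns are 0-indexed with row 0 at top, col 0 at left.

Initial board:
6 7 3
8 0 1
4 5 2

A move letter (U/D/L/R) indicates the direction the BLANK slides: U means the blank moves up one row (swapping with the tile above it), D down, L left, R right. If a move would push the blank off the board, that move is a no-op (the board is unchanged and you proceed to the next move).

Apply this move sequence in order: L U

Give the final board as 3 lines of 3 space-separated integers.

After move 1 (L):
6 7 3
0 8 1
4 5 2

After move 2 (U):
0 7 3
6 8 1
4 5 2

Answer: 0 7 3
6 8 1
4 5 2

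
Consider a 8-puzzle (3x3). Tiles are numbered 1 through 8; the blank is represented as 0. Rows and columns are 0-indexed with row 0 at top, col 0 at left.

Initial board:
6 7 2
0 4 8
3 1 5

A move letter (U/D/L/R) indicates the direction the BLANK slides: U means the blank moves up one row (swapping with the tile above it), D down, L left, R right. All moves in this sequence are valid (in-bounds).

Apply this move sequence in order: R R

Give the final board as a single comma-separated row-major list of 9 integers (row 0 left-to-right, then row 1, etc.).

Answer: 6, 7, 2, 4, 8, 0, 3, 1, 5

Derivation:
After move 1 (R):
6 7 2
4 0 8
3 1 5

After move 2 (R):
6 7 2
4 8 0
3 1 5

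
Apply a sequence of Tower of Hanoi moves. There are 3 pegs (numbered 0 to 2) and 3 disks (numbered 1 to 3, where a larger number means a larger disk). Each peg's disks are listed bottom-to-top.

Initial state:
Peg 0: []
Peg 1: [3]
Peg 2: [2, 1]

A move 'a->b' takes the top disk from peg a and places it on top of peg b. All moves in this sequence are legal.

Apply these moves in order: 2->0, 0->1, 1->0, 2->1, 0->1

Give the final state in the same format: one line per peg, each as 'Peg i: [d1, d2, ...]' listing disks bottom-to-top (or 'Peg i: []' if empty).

After move 1 (2->0):
Peg 0: [1]
Peg 1: [3]
Peg 2: [2]

After move 2 (0->1):
Peg 0: []
Peg 1: [3, 1]
Peg 2: [2]

After move 3 (1->0):
Peg 0: [1]
Peg 1: [3]
Peg 2: [2]

After move 4 (2->1):
Peg 0: [1]
Peg 1: [3, 2]
Peg 2: []

After move 5 (0->1):
Peg 0: []
Peg 1: [3, 2, 1]
Peg 2: []

Answer: Peg 0: []
Peg 1: [3, 2, 1]
Peg 2: []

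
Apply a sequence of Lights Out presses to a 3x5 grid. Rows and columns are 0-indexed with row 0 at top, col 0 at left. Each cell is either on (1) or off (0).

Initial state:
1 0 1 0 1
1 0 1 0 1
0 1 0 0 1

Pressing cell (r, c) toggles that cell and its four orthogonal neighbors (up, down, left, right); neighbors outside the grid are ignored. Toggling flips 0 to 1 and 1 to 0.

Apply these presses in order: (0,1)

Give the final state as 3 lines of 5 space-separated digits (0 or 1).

Answer: 0 1 0 0 1
1 1 1 0 1
0 1 0 0 1

Derivation:
After press 1 at (0,1):
0 1 0 0 1
1 1 1 0 1
0 1 0 0 1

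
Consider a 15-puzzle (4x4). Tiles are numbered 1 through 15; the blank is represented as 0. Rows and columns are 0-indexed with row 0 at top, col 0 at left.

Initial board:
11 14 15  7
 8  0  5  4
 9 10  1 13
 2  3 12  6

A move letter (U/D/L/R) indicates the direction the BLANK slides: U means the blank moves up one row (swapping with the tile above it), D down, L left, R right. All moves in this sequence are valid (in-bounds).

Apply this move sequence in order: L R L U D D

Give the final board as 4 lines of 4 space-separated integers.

Answer: 11 14 15  7
 9  8  5  4
 0 10  1 13
 2  3 12  6

Derivation:
After move 1 (L):
11 14 15  7
 0  8  5  4
 9 10  1 13
 2  3 12  6

After move 2 (R):
11 14 15  7
 8  0  5  4
 9 10  1 13
 2  3 12  6

After move 3 (L):
11 14 15  7
 0  8  5  4
 9 10  1 13
 2  3 12  6

After move 4 (U):
 0 14 15  7
11  8  5  4
 9 10  1 13
 2  3 12  6

After move 5 (D):
11 14 15  7
 0  8  5  4
 9 10  1 13
 2  3 12  6

After move 6 (D):
11 14 15  7
 9  8  5  4
 0 10  1 13
 2  3 12  6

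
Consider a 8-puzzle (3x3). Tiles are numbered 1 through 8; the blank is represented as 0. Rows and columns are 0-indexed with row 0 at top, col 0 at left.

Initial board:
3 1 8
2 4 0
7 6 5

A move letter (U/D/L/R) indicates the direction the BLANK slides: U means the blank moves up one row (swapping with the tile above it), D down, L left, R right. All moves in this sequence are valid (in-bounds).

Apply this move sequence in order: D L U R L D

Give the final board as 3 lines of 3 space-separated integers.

Answer: 3 1 8
2 4 5
7 0 6

Derivation:
After move 1 (D):
3 1 8
2 4 5
7 6 0

After move 2 (L):
3 1 8
2 4 5
7 0 6

After move 3 (U):
3 1 8
2 0 5
7 4 6

After move 4 (R):
3 1 8
2 5 0
7 4 6

After move 5 (L):
3 1 8
2 0 5
7 4 6

After move 6 (D):
3 1 8
2 4 5
7 0 6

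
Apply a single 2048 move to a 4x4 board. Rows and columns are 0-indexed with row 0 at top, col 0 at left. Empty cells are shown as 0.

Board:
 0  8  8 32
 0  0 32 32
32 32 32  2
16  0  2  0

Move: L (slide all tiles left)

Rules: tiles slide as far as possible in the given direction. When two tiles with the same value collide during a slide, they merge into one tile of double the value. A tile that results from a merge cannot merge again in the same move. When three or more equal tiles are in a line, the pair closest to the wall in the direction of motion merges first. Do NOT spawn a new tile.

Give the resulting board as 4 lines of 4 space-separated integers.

Answer: 16 32  0  0
64  0  0  0
64 32  2  0
16  2  0  0

Derivation:
Slide left:
row 0: [0, 8, 8, 32] -> [16, 32, 0, 0]
row 1: [0, 0, 32, 32] -> [64, 0, 0, 0]
row 2: [32, 32, 32, 2] -> [64, 32, 2, 0]
row 3: [16, 0, 2, 0] -> [16, 2, 0, 0]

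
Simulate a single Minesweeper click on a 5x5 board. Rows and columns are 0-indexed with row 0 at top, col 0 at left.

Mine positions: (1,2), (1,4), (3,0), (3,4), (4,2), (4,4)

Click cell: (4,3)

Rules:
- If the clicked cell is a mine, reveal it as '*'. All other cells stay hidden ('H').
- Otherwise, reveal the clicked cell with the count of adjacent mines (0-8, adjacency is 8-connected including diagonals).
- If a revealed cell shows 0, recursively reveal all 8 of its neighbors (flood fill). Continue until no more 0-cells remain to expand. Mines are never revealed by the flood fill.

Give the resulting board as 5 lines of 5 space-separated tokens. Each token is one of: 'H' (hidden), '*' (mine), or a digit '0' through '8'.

H H H H H
H H H H H
H H H H H
H H H H H
H H H 3 H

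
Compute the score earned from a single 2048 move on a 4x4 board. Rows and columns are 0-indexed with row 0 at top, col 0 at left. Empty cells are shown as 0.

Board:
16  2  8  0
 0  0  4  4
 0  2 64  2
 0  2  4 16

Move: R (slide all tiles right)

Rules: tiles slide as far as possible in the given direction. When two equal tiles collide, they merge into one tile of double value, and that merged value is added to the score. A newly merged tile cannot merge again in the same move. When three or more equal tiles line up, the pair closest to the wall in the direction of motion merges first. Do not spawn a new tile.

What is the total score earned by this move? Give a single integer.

Slide right:
row 0: [16, 2, 8, 0] -> [0, 16, 2, 8]  score +0 (running 0)
row 1: [0, 0, 4, 4] -> [0, 0, 0, 8]  score +8 (running 8)
row 2: [0, 2, 64, 2] -> [0, 2, 64, 2]  score +0 (running 8)
row 3: [0, 2, 4, 16] -> [0, 2, 4, 16]  score +0 (running 8)
Board after move:
 0 16  2  8
 0  0  0  8
 0  2 64  2
 0  2  4 16

Answer: 8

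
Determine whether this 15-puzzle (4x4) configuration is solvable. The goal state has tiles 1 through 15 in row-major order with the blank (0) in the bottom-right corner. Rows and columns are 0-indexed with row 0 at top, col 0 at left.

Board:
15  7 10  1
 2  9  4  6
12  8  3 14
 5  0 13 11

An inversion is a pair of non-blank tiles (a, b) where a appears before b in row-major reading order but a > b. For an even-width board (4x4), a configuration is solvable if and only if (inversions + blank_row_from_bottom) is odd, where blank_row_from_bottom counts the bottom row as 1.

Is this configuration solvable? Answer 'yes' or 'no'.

Inversions: 46
Blank is in row 3 (0-indexed from top), which is row 1 counting from the bottom (bottom = 1).
46 + 1 = 47, which is odd, so the puzzle is solvable.

Answer: yes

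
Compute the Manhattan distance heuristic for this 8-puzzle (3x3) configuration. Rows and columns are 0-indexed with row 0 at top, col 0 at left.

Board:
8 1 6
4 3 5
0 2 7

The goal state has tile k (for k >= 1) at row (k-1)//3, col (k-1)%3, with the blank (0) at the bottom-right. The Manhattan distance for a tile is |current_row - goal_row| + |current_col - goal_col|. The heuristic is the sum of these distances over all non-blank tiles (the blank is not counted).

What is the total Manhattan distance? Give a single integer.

Answer: 12

Derivation:
Tile 8: at (0,0), goal (2,1), distance |0-2|+|0-1| = 3
Tile 1: at (0,1), goal (0,0), distance |0-0|+|1-0| = 1
Tile 6: at (0,2), goal (1,2), distance |0-1|+|2-2| = 1
Tile 4: at (1,0), goal (1,0), distance |1-1|+|0-0| = 0
Tile 3: at (1,1), goal (0,2), distance |1-0|+|1-2| = 2
Tile 5: at (1,2), goal (1,1), distance |1-1|+|2-1| = 1
Tile 2: at (2,1), goal (0,1), distance |2-0|+|1-1| = 2
Tile 7: at (2,2), goal (2,0), distance |2-2|+|2-0| = 2
Sum: 3 + 1 + 1 + 0 + 2 + 1 + 2 + 2 = 12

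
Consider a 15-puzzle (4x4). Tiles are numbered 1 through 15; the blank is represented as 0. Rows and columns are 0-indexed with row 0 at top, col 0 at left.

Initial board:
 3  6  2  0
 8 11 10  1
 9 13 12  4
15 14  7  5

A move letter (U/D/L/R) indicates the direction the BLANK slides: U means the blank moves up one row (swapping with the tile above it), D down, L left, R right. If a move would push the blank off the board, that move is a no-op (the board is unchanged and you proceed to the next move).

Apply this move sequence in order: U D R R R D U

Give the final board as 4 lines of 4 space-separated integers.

Answer:  3  6  2  1
 8 11 10  0
 9 13 12  4
15 14  7  5

Derivation:
After move 1 (U):
 3  6  2  0
 8 11 10  1
 9 13 12  4
15 14  7  5

After move 2 (D):
 3  6  2  1
 8 11 10  0
 9 13 12  4
15 14  7  5

After move 3 (R):
 3  6  2  1
 8 11 10  0
 9 13 12  4
15 14  7  5

After move 4 (R):
 3  6  2  1
 8 11 10  0
 9 13 12  4
15 14  7  5

After move 5 (R):
 3  6  2  1
 8 11 10  0
 9 13 12  4
15 14  7  5

After move 6 (D):
 3  6  2  1
 8 11 10  4
 9 13 12  0
15 14  7  5

After move 7 (U):
 3  6  2  1
 8 11 10  0
 9 13 12  4
15 14  7  5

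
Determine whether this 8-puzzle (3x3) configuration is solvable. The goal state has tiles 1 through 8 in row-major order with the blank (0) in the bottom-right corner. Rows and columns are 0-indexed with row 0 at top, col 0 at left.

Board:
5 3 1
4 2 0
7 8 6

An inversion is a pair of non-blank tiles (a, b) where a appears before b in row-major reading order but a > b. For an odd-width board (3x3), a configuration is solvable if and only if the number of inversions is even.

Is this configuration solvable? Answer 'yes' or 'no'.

Answer: no

Derivation:
Inversions (pairs i<j in row-major order where tile[i] > tile[j] > 0): 9
9 is odd, so the puzzle is not solvable.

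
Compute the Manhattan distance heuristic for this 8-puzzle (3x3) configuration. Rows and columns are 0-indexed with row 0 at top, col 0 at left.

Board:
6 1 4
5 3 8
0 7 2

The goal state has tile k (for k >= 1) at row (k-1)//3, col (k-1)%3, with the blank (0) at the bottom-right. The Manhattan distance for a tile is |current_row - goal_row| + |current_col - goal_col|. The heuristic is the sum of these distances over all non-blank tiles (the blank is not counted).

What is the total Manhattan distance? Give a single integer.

Tile 6: at (0,0), goal (1,2), distance |0-1|+|0-2| = 3
Tile 1: at (0,1), goal (0,0), distance |0-0|+|1-0| = 1
Tile 4: at (0,2), goal (1,0), distance |0-1|+|2-0| = 3
Tile 5: at (1,0), goal (1,1), distance |1-1|+|0-1| = 1
Tile 3: at (1,1), goal (0,2), distance |1-0|+|1-2| = 2
Tile 8: at (1,2), goal (2,1), distance |1-2|+|2-1| = 2
Tile 7: at (2,1), goal (2,0), distance |2-2|+|1-0| = 1
Tile 2: at (2,2), goal (0,1), distance |2-0|+|2-1| = 3
Sum: 3 + 1 + 3 + 1 + 2 + 2 + 1 + 3 = 16

Answer: 16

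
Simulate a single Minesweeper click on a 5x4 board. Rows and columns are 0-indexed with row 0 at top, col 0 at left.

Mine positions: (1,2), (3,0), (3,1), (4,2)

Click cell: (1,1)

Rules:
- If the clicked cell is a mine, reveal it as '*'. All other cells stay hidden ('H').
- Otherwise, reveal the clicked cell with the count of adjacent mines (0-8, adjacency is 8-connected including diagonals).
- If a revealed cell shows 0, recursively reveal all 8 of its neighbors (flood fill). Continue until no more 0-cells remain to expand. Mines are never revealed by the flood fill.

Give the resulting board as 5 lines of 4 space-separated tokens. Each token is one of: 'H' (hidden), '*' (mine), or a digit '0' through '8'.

H H H H
H 1 H H
H H H H
H H H H
H H H H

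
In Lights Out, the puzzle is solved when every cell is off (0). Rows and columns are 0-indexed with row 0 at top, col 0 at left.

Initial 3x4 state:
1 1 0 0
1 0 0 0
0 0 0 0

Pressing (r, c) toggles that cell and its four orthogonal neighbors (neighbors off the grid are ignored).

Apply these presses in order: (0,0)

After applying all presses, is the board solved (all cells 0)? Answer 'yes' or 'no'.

Answer: yes

Derivation:
After press 1 at (0,0):
0 0 0 0
0 0 0 0
0 0 0 0

Lights still on: 0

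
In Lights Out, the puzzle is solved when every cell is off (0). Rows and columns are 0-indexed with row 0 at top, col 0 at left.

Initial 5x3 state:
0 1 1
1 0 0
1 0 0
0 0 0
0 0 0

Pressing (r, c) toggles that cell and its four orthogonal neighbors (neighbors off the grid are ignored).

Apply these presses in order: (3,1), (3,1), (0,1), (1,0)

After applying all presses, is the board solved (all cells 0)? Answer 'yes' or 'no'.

After press 1 at (3,1):
0 1 1
1 0 0
1 1 0
1 1 1
0 1 0

After press 2 at (3,1):
0 1 1
1 0 0
1 0 0
0 0 0
0 0 0

After press 3 at (0,1):
1 0 0
1 1 0
1 0 0
0 0 0
0 0 0

After press 4 at (1,0):
0 0 0
0 0 0
0 0 0
0 0 0
0 0 0

Lights still on: 0

Answer: yes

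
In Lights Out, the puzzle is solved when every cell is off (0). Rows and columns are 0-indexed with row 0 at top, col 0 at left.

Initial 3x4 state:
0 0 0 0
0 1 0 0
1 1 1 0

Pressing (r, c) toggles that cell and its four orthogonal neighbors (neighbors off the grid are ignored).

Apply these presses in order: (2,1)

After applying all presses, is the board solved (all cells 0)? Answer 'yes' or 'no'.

Answer: yes

Derivation:
After press 1 at (2,1):
0 0 0 0
0 0 0 0
0 0 0 0

Lights still on: 0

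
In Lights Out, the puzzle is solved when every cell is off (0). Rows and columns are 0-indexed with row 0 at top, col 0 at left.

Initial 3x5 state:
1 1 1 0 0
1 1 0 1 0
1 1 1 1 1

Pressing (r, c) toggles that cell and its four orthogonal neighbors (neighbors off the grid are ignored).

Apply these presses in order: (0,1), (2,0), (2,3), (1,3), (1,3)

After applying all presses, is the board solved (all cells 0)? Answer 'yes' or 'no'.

After press 1 at (0,1):
0 0 0 0 0
1 0 0 1 0
1 1 1 1 1

After press 2 at (2,0):
0 0 0 0 0
0 0 0 1 0
0 0 1 1 1

After press 3 at (2,3):
0 0 0 0 0
0 0 0 0 0
0 0 0 0 0

After press 4 at (1,3):
0 0 0 1 0
0 0 1 1 1
0 0 0 1 0

After press 5 at (1,3):
0 0 0 0 0
0 0 0 0 0
0 0 0 0 0

Lights still on: 0

Answer: yes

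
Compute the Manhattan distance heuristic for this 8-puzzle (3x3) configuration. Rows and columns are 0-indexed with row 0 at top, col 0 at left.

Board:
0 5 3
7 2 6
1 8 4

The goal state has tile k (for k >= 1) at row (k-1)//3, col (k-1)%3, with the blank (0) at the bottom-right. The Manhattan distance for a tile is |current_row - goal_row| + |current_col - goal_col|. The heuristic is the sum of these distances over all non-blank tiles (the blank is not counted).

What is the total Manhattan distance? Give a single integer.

Tile 5: (0,1)->(1,1) = 1
Tile 3: (0,2)->(0,2) = 0
Tile 7: (1,0)->(2,0) = 1
Tile 2: (1,1)->(0,1) = 1
Tile 6: (1,2)->(1,2) = 0
Tile 1: (2,0)->(0,0) = 2
Tile 8: (2,1)->(2,1) = 0
Tile 4: (2,2)->(1,0) = 3
Sum: 1 + 0 + 1 + 1 + 0 + 2 + 0 + 3 = 8

Answer: 8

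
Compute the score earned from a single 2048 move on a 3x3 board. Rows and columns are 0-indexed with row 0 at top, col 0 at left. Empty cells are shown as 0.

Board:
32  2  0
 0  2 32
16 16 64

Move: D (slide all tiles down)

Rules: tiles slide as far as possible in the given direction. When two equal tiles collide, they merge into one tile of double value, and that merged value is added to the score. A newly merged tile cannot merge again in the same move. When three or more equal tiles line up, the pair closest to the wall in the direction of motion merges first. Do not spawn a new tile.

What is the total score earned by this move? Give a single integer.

Slide down:
col 0: [32, 0, 16] -> [0, 32, 16]  score +0 (running 0)
col 1: [2, 2, 16] -> [0, 4, 16]  score +4 (running 4)
col 2: [0, 32, 64] -> [0, 32, 64]  score +0 (running 4)
Board after move:
 0  0  0
32  4 32
16 16 64

Answer: 4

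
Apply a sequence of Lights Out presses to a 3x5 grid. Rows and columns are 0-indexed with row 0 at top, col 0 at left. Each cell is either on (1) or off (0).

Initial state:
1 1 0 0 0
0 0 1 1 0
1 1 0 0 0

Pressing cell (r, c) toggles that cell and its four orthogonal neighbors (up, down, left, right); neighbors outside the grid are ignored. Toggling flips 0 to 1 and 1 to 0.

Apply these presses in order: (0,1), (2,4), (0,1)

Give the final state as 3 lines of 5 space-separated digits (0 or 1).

After press 1 at (0,1):
0 0 1 0 0
0 1 1 1 0
1 1 0 0 0

After press 2 at (2,4):
0 0 1 0 0
0 1 1 1 1
1 1 0 1 1

After press 3 at (0,1):
1 1 0 0 0
0 0 1 1 1
1 1 0 1 1

Answer: 1 1 0 0 0
0 0 1 1 1
1 1 0 1 1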